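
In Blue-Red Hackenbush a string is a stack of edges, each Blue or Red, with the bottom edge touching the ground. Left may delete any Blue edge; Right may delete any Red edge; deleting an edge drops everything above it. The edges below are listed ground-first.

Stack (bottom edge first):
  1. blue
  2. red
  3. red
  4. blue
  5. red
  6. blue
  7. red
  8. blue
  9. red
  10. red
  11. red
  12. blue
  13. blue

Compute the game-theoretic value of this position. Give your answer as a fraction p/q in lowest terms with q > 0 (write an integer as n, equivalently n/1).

Recurse on prefixes of the 13-edge string blue red red blue red blue red blue red red red blue blue:
edge 1 of 13 (blue): { 0 | — } gives 1
edge 2 of 13 (red): { 0 | 1 } gives 1/2
edge 3 of 13 (red): { 0 | 1/2 1 } gives 1/4
edge 4 of 13 (blue): { 0 1/4 | 1/2 1 } gives 3/8
edge 5 of 13 (red): { 0 1/4 | 3/8 1/2 1 } gives 5/16
edge 6 of 13 (blue): { 0 1/4 5/16 | 3/8 1/2 1 } gives 11/32
edge 7 of 13 (red): { 0 1/4 5/16 | 11/32 3/8 1/2 1 } gives 21/64
edge 8 of 13 (blue): { 0 1/4 5/16 21/64 | 11/32 3/8 1/2 1 } gives 43/128
edge 9 of 13 (red): { 0 1/4 5/16 21/64 | 43/128 11/32 3/8 1/2 1 } gives 85/256
edge 10 of 13 (red): { 0 1/4 5/16 21/64 | 85/256 43/128 11/32 3/8 1/2 1 } gives 169/512
edge 11 of 13 (red): { 0 1/4 5/16 21/64 | 169/512 85/256 43/128 11/32 3/8 1/2 1 } gives 337/1024
edge 12 of 13 (blue): { 0 1/4 5/16 21/64 337/1024 | 169/512 85/256 43/128 11/32 3/8 1/2 1 } gives 675/2048
edge 13 of 13 (blue): { 0 1/4 5/16 21/64 337/1024 675/2048 | 169/512 85/256 43/128 11/32 3/8 1/2 1 } gives 1351/4096

1351/4096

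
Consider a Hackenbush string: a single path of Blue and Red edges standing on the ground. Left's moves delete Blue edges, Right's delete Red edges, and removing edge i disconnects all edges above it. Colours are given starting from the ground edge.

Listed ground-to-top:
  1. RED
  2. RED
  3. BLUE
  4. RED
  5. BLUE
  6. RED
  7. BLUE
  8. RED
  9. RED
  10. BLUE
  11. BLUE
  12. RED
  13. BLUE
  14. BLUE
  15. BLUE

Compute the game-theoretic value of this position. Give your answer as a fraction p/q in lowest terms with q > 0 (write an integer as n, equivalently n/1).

value(R) = {  | 0 } -> -1
value(RR) = {  | -1, 0 } -> -2
value(RRB) = { -2 | -1, 0 } -> -3/2
value(RRBR) = { -2 | -3/2, -1, 0 } -> -7/4
value(RRBRB) = { -2, -7/4 | -3/2, -1, 0 } -> -13/8
value(RRBRBR) = { -2, -7/4 | -13/8, -3/2, -1, 0 } -> -27/16
value(RRBRBRB) = { -2, -7/4, -27/16 | -13/8, -3/2, -1, 0 } -> -53/32
value(RRBRBRBR) = { -2, -7/4, -27/16 | -53/32, -13/8, -3/2, -1, 0 } -> -107/64
value(RRBRBRBRR) = { -2, -7/4, -27/16 | -107/64, -53/32, -13/8, -3/2, -1, 0 } -> -215/128
value(RRBRBRBRRB) = { -2, -7/4, -27/16, -215/128 | -107/64, -53/32, -13/8, -3/2, -1, 0 } -> -429/256
value(RRBRBRBRRBB) = { -2, -7/4, -27/16, -215/128, -429/256 | -107/64, -53/32, -13/8, -3/2, -1, 0 } -> -857/512
value(RRBRBRBRRBBR) = { -2, -7/4, -27/16, -215/128, -429/256 | -857/512, -107/64, -53/32, -13/8, -3/2, -1, 0 } -> -1715/1024
value(RRBRBRBRRBBRB) = { -2, -7/4, -27/16, -215/128, -429/256, -1715/1024 | -857/512, -107/64, -53/32, -13/8, -3/2, -1, 0 } -> -3429/2048
value(RRBRBRBRRBBRBB) = { -2, -7/4, -27/16, -215/128, -429/256, -1715/1024, -3429/2048 | -857/512, -107/64, -53/32, -13/8, -3/2, -1, 0 } -> -6857/4096
value(RRBRBRBRRBBRBBB) = { -2, -7/4, -27/16, -215/128, -429/256, -1715/1024, -3429/2048, -6857/4096 | -857/512, -107/64, -53/32, -13/8, -3/2, -1, 0 } -> -13713/8192

-13713/8192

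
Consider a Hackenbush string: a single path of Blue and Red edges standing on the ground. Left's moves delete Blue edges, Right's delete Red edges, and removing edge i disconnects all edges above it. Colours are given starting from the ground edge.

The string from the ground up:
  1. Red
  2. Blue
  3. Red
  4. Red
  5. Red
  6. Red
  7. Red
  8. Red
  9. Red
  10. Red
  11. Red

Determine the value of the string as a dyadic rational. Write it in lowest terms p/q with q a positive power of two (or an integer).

step 1: add Red to get R; options L={ · } R={ 0 } gives -1
step 2: add Blue to get RB; options L={ -1 } R={ 0 } gives -1/2
step 3: add Red to get RBR; options L={ -1 } R={ -1/2; 0 } gives -3/4
step 4: add Red to get RBRR; options L={ -1 } R={ -3/4; -1/2; 0 } gives -7/8
step 5: add Red to get RBRRR; options L={ -1 } R={ -7/8; -3/4; -1/2; 0 } gives -15/16
step 6: add Red to get RBRRRR; options L={ -1 } R={ -15/16; -7/8; -3/4; -1/2; 0 } gives -31/32
step 7: add Red to get RBRRRRR; options L={ -1 } R={ -31/32; -15/16; -7/8; -3/4; -1/2; 0 } gives -63/64
step 8: add Red to get RBRRRRRR; options L={ -1 } R={ -63/64; -31/32; -15/16; -7/8; -3/4; -1/2; 0 } gives -127/128
step 9: add Red to get RBRRRRRRR; options L={ -1 } R={ -127/128; -63/64; -31/32; -15/16; -7/8; -3/4; -1/2; 0 } gives -255/256
step 10: add Red to get RBRRRRRRRR; options L={ -1 } R={ -255/256; -127/128; -63/64; -31/32; -15/16; -7/8; -3/4; -1/2; 0 } gives -511/512
step 11: add Red to get RBRRRRRRRRR; options L={ -1 } R={ -511/512; -255/256; -127/128; -63/64; -31/32; -15/16; -7/8; -3/4; -1/2; 0 } gives -1023/1024

-1023/1024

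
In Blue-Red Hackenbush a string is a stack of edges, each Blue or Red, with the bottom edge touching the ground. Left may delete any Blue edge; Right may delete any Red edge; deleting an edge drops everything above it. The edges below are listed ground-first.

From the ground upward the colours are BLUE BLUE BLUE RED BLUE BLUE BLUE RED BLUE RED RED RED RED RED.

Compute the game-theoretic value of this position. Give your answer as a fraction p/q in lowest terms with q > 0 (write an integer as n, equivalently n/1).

Recurse on prefixes of the 14-edge string BLUE BLUE BLUE RED BLUE BLUE BLUE RED BLUE RED RED RED RED RED:
edge 1 of 14 (BLUE): { 0 | (no moves) } so 1
edge 2 of 14 (BLUE): { 0, 1 | (no moves) } so 2
edge 3 of 14 (BLUE): { 0, 1, 2 | (no moves) } so 3
edge 4 of 14 (RED): { 0, 1, 2 | 3 } so 5/2
edge 5 of 14 (BLUE): { 0, 1, 2, 5/2 | 3 } so 11/4
edge 6 of 14 (BLUE): { 0, 1, 2, 5/2, 11/4 | 3 } so 23/8
edge 7 of 14 (BLUE): { 0, 1, 2, 5/2, 11/4, 23/8 | 3 } so 47/16
edge 8 of 14 (RED): { 0, 1, 2, 5/2, 11/4, 23/8 | 47/16, 3 } so 93/32
edge 9 of 14 (BLUE): { 0, 1, 2, 5/2, 11/4, 23/8, 93/32 | 47/16, 3 } so 187/64
edge 10 of 14 (RED): { 0, 1, 2, 5/2, 11/4, 23/8, 93/32 | 187/64, 47/16, 3 } so 373/128
edge 11 of 14 (RED): { 0, 1, 2, 5/2, 11/4, 23/8, 93/32 | 373/128, 187/64, 47/16, 3 } so 745/256
edge 12 of 14 (RED): { 0, 1, 2, 5/2, 11/4, 23/8, 93/32 | 745/256, 373/128, 187/64, 47/16, 3 } so 1489/512
edge 13 of 14 (RED): { 0, 1, 2, 5/2, 11/4, 23/8, 93/32 | 1489/512, 745/256, 373/128, 187/64, 47/16, 3 } so 2977/1024
edge 14 of 14 (RED): { 0, 1, 2, 5/2, 11/4, 23/8, 93/32 | 2977/1024, 1489/512, 745/256, 373/128, 187/64, 47/16, 3 } so 5953/2048

5953/2048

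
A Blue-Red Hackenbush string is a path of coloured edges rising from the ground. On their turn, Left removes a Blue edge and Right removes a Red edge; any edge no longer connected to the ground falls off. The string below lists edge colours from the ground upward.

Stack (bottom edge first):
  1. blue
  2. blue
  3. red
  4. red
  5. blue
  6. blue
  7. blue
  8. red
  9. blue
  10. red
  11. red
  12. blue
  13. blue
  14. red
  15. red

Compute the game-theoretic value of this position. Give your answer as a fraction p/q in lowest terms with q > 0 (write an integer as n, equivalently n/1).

11929/8192

Prefix values for blue blue red red blue blue blue red blue red red blue blue red red via {L|R} + simplicity:
v_1 [b]  L=[0]  R=[(no moves)]  -> 1
v_2 [bb]  L=[0,1]  R=[(no moves)]  -> 2
v_3 [bbr]  L=[0,1]  R=[2]  -> 3/2
v_4 [bbrr]  L=[0,1]  R=[3/2,2]  -> 5/4
v_5 [bbrrb]  L=[0,1,5/4]  R=[3/2,2]  -> 11/8
v_6 [bbrrbb]  L=[0,1,5/4,11/8]  R=[3/2,2]  -> 23/16
v_7 [bbrrbbb]  L=[0,1,5/4,11/8,23/16]  R=[3/2,2]  -> 47/32
v_8 [bbrrbbbr]  L=[0,1,5/4,11/8,23/16]  R=[47/32,3/2,2]  -> 93/64
v_9 [bbrrbbbrb]  L=[0,1,5/4,11/8,23/16,93/64]  R=[47/32,3/2,2]  -> 187/128
v_10 [bbrrbbbrbr]  L=[0,1,5/4,11/8,23/16,93/64]  R=[187/128,47/32,3/2,2]  -> 373/256
v_11 [bbrrbbbrbrr]  L=[0,1,5/4,11/8,23/16,93/64]  R=[373/256,187/128,47/32,3/2,2]  -> 745/512
v_12 [bbrrbbbrbrrb]  L=[0,1,5/4,11/8,23/16,93/64,745/512]  R=[373/256,187/128,47/32,3/2,2]  -> 1491/1024
v_13 [bbrrbbbrbrrbb]  L=[0,1,5/4,11/8,23/16,93/64,745/512,1491/1024]  R=[373/256,187/128,47/32,3/2,2]  -> 2983/2048
v_14 [bbrrbbbrbrrbbr]  L=[0,1,5/4,11/8,23/16,93/64,745/512,1491/1024]  R=[2983/2048,373/256,187/128,47/32,3/2,2]  -> 5965/4096
v_15 [bbrrbbbrbrrbbrr]  L=[0,1,5/4,11/8,23/16,93/64,745/512,1491/1024]  R=[5965/4096,2983/2048,373/256,187/128,47/32,3/2,2]  -> 11929/8192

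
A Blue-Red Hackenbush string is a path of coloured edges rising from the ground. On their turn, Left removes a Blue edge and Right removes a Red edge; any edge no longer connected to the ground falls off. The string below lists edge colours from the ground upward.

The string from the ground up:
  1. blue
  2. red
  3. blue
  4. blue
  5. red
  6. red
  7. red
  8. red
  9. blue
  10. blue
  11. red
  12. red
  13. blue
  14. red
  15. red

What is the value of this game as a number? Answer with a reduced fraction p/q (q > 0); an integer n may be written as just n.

b: Left { 0 }, Right { none } = simplest 1
br: Left { 0 }, Right { 1 } = simplest 1/2
brb: Left { 0 1/2 }, Right { 1 } = simplest 3/4
brbb: Left { 0 1/2 3/4 }, Right { 1 } = simplest 7/8
brbbr: Left { 0 1/2 3/4 }, Right { 7/8 1 } = simplest 13/16
brbbrr: Left { 0 1/2 3/4 }, Right { 13/16 7/8 1 } = simplest 25/32
brbbrrr: Left { 0 1/2 3/4 }, Right { 25/32 13/16 7/8 1 } = simplest 49/64
brbbrrrr: Left { 0 1/2 3/4 }, Right { 49/64 25/32 13/16 7/8 1 } = simplest 97/128
brbbrrrrb: Left { 0 1/2 3/4 97/128 }, Right { 49/64 25/32 13/16 7/8 1 } = simplest 195/256
brbbrrrrbb: Left { 0 1/2 3/4 97/128 195/256 }, Right { 49/64 25/32 13/16 7/8 1 } = simplest 391/512
brbbrrrrbbr: Left { 0 1/2 3/4 97/128 195/256 }, Right { 391/512 49/64 25/32 13/16 7/8 1 } = simplest 781/1024
brbbrrrrbbrr: Left { 0 1/2 3/4 97/128 195/256 }, Right { 781/1024 391/512 49/64 25/32 13/16 7/8 1 } = simplest 1561/2048
brbbrrrrbbrrb: Left { 0 1/2 3/4 97/128 195/256 1561/2048 }, Right { 781/1024 391/512 49/64 25/32 13/16 7/8 1 } = simplest 3123/4096
brbbrrrrbbrrbr: Left { 0 1/2 3/4 97/128 195/256 1561/2048 }, Right { 3123/4096 781/1024 391/512 49/64 25/32 13/16 7/8 1 } = simplest 6245/8192
brbbrrrrbbrrbrr: Left { 0 1/2 3/4 97/128 195/256 1561/2048 }, Right { 6245/8192 3123/4096 781/1024 391/512 49/64 25/32 13/16 7/8 1 } = simplest 12489/16384

12489/16384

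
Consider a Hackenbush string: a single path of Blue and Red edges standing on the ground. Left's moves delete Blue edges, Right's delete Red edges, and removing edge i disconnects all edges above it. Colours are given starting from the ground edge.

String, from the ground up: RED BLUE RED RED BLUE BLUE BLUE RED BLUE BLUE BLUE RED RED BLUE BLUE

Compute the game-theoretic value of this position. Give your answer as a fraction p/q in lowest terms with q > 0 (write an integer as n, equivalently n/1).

val(R) = { ∅ | 0 } => -1
val(RB) = { -1 | 0 } => -1/2
val(RBR) = { -1 | -1/2, 0 } => -3/4
val(RBRR) = { -1 | -3/4, -1/2, 0 } => -7/8
val(RBRRB) = { -1, -7/8 | -3/4, -1/2, 0 } => -13/16
val(RBRRBB) = { -1, -7/8, -13/16 | -3/4, -1/2, 0 } => -25/32
val(RBRRBBB) = { -1, -7/8, -13/16, -25/32 | -3/4, -1/2, 0 } => -49/64
val(RBRRBBBR) = { -1, -7/8, -13/16, -25/32 | -49/64, -3/4, -1/2, 0 } => -99/128
val(RBRRBBBRB) = { -1, -7/8, -13/16, -25/32, -99/128 | -49/64, -3/4, -1/2, 0 } => -197/256
val(RBRRBBBRBB) = { -1, -7/8, -13/16, -25/32, -99/128, -197/256 | -49/64, -3/4, -1/2, 0 } => -393/512
val(RBRRBBBRBBB) = { -1, -7/8, -13/16, -25/32, -99/128, -197/256, -393/512 | -49/64, -3/4, -1/2, 0 } => -785/1024
val(RBRRBBBRBBBR) = { -1, -7/8, -13/16, -25/32, -99/128, -197/256, -393/512 | -785/1024, -49/64, -3/4, -1/2, 0 } => -1571/2048
val(RBRRBBBRBBBRR) = { -1, -7/8, -13/16, -25/32, -99/128, -197/256, -393/512 | -1571/2048, -785/1024, -49/64, -3/4, -1/2, 0 } => -3143/4096
val(RBRRBBBRBBBRRB) = { -1, -7/8, -13/16, -25/32, -99/128, -197/256, -393/512, -3143/4096 | -1571/2048, -785/1024, -49/64, -3/4, -1/2, 0 } => -6285/8192
val(RBRRBBBRBBBRRBB) = { -1, -7/8, -13/16, -25/32, -99/128, -197/256, -393/512, -3143/4096, -6285/8192 | -1571/2048, -785/1024, -49/64, -3/4, -1/2, 0 } => -12569/16384

-12569/16384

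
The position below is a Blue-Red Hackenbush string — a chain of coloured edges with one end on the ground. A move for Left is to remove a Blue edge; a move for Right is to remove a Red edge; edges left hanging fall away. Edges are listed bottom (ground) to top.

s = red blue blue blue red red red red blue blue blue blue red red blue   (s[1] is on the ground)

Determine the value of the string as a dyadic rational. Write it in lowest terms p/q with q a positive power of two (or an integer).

-3853/16384

step 1: add red to get r; options L={  } R={ 0 } = -1
step 2: add blue to get rb; options L={ -1 } R={ 0 } = -1/2
step 3: add blue to get rbb; options L={ -1 -1/2 } R={ 0 } = -1/4
step 4: add blue to get rbbb; options L={ -1 -1/2 -1/4 } R={ 0 } = -1/8
step 5: add red to get rbbbr; options L={ -1 -1/2 -1/4 } R={ -1/8 0 } = -3/16
step 6: add red to get rbbbrr; options L={ -1 -1/2 -1/4 } R={ -3/16 -1/8 0 } = -7/32
step 7: add red to get rbbbrrr; options L={ -1 -1/2 -1/4 } R={ -7/32 -3/16 -1/8 0 } = -15/64
step 8: add red to get rbbbrrrr; options L={ -1 -1/2 -1/4 } R={ -15/64 -7/32 -3/16 -1/8 0 } = -31/128
step 9: add blue to get rbbbrrrrb; options L={ -1 -1/2 -1/4 -31/128 } R={ -15/64 -7/32 -3/16 -1/8 0 } = -61/256
step 10: add blue to get rbbbrrrrbb; options L={ -1 -1/2 -1/4 -31/128 -61/256 } R={ -15/64 -7/32 -3/16 -1/8 0 } = -121/512
step 11: add blue to get rbbbrrrrbbb; options L={ -1 -1/2 -1/4 -31/128 -61/256 -121/512 } R={ -15/64 -7/32 -3/16 -1/8 0 } = -241/1024
step 12: add blue to get rbbbrrrrbbbb; options L={ -1 -1/2 -1/4 -31/128 -61/256 -121/512 -241/1024 } R={ -15/64 -7/32 -3/16 -1/8 0 } = -481/2048
step 13: add red to get rbbbrrrrbbbbr; options L={ -1 -1/2 -1/4 -31/128 -61/256 -121/512 -241/1024 } R={ -481/2048 -15/64 -7/32 -3/16 -1/8 0 } = -963/4096
step 14: add red to get rbbbrrrrbbbbrr; options L={ -1 -1/2 -1/4 -31/128 -61/256 -121/512 -241/1024 } R={ -963/4096 -481/2048 -15/64 -7/32 -3/16 -1/8 0 } = -1927/8192
step 15: add blue to get rbbbrrrrbbbbrrb; options L={ -1 -1/2 -1/4 -31/128 -61/256 -121/512 -241/1024 -1927/8192 } R={ -963/4096 -481/2048 -15/64 -7/32 -3/16 -1/8 0 } = -3853/16384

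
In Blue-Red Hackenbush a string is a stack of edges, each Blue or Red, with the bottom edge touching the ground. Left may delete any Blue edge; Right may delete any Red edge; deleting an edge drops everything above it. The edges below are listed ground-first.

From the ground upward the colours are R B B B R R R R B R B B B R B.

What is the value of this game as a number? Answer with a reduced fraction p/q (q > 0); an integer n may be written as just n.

-3909/16384

step 1: add R to get R; options L={ — } R={ 0 } so -1
step 2: add B to get RB; options L={ -1 } R={ 0 } so -1/2
step 3: add B to get RBB; options L={ -1; -1/2 } R={ 0 } so -1/4
step 4: add B to get RBBB; options L={ -1; -1/2; -1/4 } R={ 0 } so -1/8
step 5: add R to get RBBBR; options L={ -1; -1/2; -1/4 } R={ -1/8; 0 } so -3/16
step 6: add R to get RBBBRR; options L={ -1; -1/2; -1/4 } R={ -3/16; -1/8; 0 } so -7/32
step 7: add R to get RBBBRRR; options L={ -1; -1/2; -1/4 } R={ -7/32; -3/16; -1/8; 0 } so -15/64
step 8: add R to get RBBBRRRR; options L={ -1; -1/2; -1/4 } R={ -15/64; -7/32; -3/16; -1/8; 0 } so -31/128
step 9: add B to get RBBBRRRRB; options L={ -1; -1/2; -1/4; -31/128 } R={ -15/64; -7/32; -3/16; -1/8; 0 } so -61/256
step 10: add R to get RBBBRRRRBR; options L={ -1; -1/2; -1/4; -31/128 } R={ -61/256; -15/64; -7/32; -3/16; -1/8; 0 } so -123/512
step 11: add B to get RBBBRRRRBRB; options L={ -1; -1/2; -1/4; -31/128; -123/512 } R={ -61/256; -15/64; -7/32; -3/16; -1/8; 0 } so -245/1024
step 12: add B to get RBBBRRRRBRBB; options L={ -1; -1/2; -1/4; -31/128; -123/512; -245/1024 } R={ -61/256; -15/64; -7/32; -3/16; -1/8; 0 } so -489/2048
step 13: add B to get RBBBRRRRBRBBB; options L={ -1; -1/2; -1/4; -31/128; -123/512; -245/1024; -489/2048 } R={ -61/256; -15/64; -7/32; -3/16; -1/8; 0 } so -977/4096
step 14: add R to get RBBBRRRRBRBBBR; options L={ -1; -1/2; -1/4; -31/128; -123/512; -245/1024; -489/2048 } R={ -977/4096; -61/256; -15/64; -7/32; -3/16; -1/8; 0 } so -1955/8192
step 15: add B to get RBBBRRRRBRBBBRB; options L={ -1; -1/2; -1/4; -31/128; -123/512; -245/1024; -489/2048; -1955/8192 } R={ -977/4096; -61/256; -15/64; -7/32; -3/16; -1/8; 0 } so -3909/16384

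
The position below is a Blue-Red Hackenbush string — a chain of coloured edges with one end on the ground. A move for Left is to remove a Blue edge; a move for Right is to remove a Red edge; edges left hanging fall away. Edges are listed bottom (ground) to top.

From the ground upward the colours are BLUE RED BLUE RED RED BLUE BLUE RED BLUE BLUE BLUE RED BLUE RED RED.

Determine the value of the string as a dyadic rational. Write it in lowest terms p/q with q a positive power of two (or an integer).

edge 1 of 15 (BLUE): { 0 | ∅ } ⇒ 1
edge 2 of 15 (RED): { 0 | 1 } ⇒ 1/2
edge 3 of 15 (BLUE): { 0, 1/2 | 1 } ⇒ 3/4
edge 4 of 15 (RED): { 0, 1/2 | 3/4, 1 } ⇒ 5/8
edge 5 of 15 (RED): { 0, 1/2 | 5/8, 3/4, 1 } ⇒ 9/16
edge 6 of 15 (BLUE): { 0, 1/2, 9/16 | 5/8, 3/4, 1 } ⇒ 19/32
edge 7 of 15 (BLUE): { 0, 1/2, 9/16, 19/32 | 5/8, 3/4, 1 } ⇒ 39/64
edge 8 of 15 (RED): { 0, 1/2, 9/16, 19/32 | 39/64, 5/8, 3/4, 1 } ⇒ 77/128
edge 9 of 15 (BLUE): { 0, 1/2, 9/16, 19/32, 77/128 | 39/64, 5/8, 3/4, 1 } ⇒ 155/256
edge 10 of 15 (BLUE): { 0, 1/2, 9/16, 19/32, 77/128, 155/256 | 39/64, 5/8, 3/4, 1 } ⇒ 311/512
edge 11 of 15 (BLUE): { 0, 1/2, 9/16, 19/32, 77/128, 155/256, 311/512 | 39/64, 5/8, 3/4, 1 } ⇒ 623/1024
edge 12 of 15 (RED): { 0, 1/2, 9/16, 19/32, 77/128, 155/256, 311/512 | 623/1024, 39/64, 5/8, 3/4, 1 } ⇒ 1245/2048
edge 13 of 15 (BLUE): { 0, 1/2, 9/16, 19/32, 77/128, 155/256, 311/512, 1245/2048 | 623/1024, 39/64, 5/8, 3/4, 1 } ⇒ 2491/4096
edge 14 of 15 (RED): { 0, 1/2, 9/16, 19/32, 77/128, 155/256, 311/512, 1245/2048 | 2491/4096, 623/1024, 39/64, 5/8, 3/4, 1 } ⇒ 4981/8192
edge 15 of 15 (RED): { 0, 1/2, 9/16, 19/32, 77/128, 155/256, 311/512, 1245/2048 | 4981/8192, 2491/4096, 623/1024, 39/64, 5/8, 3/4, 1 } ⇒ 9961/16384

9961/16384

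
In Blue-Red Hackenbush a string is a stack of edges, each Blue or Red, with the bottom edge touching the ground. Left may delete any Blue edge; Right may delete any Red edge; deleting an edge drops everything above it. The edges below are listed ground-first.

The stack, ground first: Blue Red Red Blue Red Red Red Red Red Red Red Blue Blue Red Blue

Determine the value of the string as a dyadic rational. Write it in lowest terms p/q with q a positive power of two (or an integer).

4123/16384

Build value(s[:k]) for k = 1..15, string s = Blue Red Red Blue Red Red Red Red Red Red Red Blue Blue Red Blue.
edge 1 of 15 (Blue): { 0 | (no moves) } ⇒ 1
edge 2 of 15 (Red): { 0 | 1 } ⇒ 1/2
edge 3 of 15 (Red): { 0 | 1/2, 1 } ⇒ 1/4
edge 4 of 15 (Blue): { 0, 1/4 | 1/2, 1 } ⇒ 3/8
edge 5 of 15 (Red): { 0, 1/4 | 3/8, 1/2, 1 } ⇒ 5/16
edge 6 of 15 (Red): { 0, 1/4 | 5/16, 3/8, 1/2, 1 } ⇒ 9/32
edge 7 of 15 (Red): { 0, 1/4 | 9/32, 5/16, 3/8, 1/2, 1 } ⇒ 17/64
edge 8 of 15 (Red): { 0, 1/4 | 17/64, 9/32, 5/16, 3/8, 1/2, 1 } ⇒ 33/128
edge 9 of 15 (Red): { 0, 1/4 | 33/128, 17/64, 9/32, 5/16, 3/8, 1/2, 1 } ⇒ 65/256
edge 10 of 15 (Red): { 0, 1/4 | 65/256, 33/128, 17/64, 9/32, 5/16, 3/8, 1/2, 1 } ⇒ 129/512
edge 11 of 15 (Red): { 0, 1/4 | 129/512, 65/256, 33/128, 17/64, 9/32, 5/16, 3/8, 1/2, 1 } ⇒ 257/1024
edge 12 of 15 (Blue): { 0, 1/4, 257/1024 | 129/512, 65/256, 33/128, 17/64, 9/32, 5/16, 3/8, 1/2, 1 } ⇒ 515/2048
edge 13 of 15 (Blue): { 0, 1/4, 257/1024, 515/2048 | 129/512, 65/256, 33/128, 17/64, 9/32, 5/16, 3/8, 1/2, 1 } ⇒ 1031/4096
edge 14 of 15 (Red): { 0, 1/4, 257/1024, 515/2048 | 1031/4096, 129/512, 65/256, 33/128, 17/64, 9/32, 5/16, 3/8, 1/2, 1 } ⇒ 2061/8192
edge 15 of 15 (Blue): { 0, 1/4, 257/1024, 515/2048, 2061/8192 | 1031/4096, 129/512, 65/256, 33/128, 17/64, 9/32, 5/16, 3/8, 1/2, 1 } ⇒ 4123/16384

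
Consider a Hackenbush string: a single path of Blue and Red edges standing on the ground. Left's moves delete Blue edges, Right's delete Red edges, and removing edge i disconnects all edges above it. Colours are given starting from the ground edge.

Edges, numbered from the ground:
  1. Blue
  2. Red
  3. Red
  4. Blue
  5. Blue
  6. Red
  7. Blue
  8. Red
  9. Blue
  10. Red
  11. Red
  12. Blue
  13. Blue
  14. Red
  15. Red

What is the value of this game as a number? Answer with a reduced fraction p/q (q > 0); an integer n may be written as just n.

6809/16384

Prefix values for Blue Red Red Blue Blue Red Blue Red Blue Red Red Blue Blue Red Red via {L|R} + simplicity:
edge 1 of 15 (Blue): { 0 | ∅ } — 1
edge 2 of 15 (Red): { 0 | 1 } — 1/2
edge 3 of 15 (Red): { 0 | 1/2 1 } — 1/4
edge 4 of 15 (Blue): { 0 1/4 | 1/2 1 } — 3/8
edge 5 of 15 (Blue): { 0 1/4 3/8 | 1/2 1 } — 7/16
edge 6 of 15 (Red): { 0 1/4 3/8 | 7/16 1/2 1 } — 13/32
edge 7 of 15 (Blue): { 0 1/4 3/8 13/32 | 7/16 1/2 1 } — 27/64
edge 8 of 15 (Red): { 0 1/4 3/8 13/32 | 27/64 7/16 1/2 1 } — 53/128
edge 9 of 15 (Blue): { 0 1/4 3/8 13/32 53/128 | 27/64 7/16 1/2 1 } — 107/256
edge 10 of 15 (Red): { 0 1/4 3/8 13/32 53/128 | 107/256 27/64 7/16 1/2 1 } — 213/512
edge 11 of 15 (Red): { 0 1/4 3/8 13/32 53/128 | 213/512 107/256 27/64 7/16 1/2 1 } — 425/1024
edge 12 of 15 (Blue): { 0 1/4 3/8 13/32 53/128 425/1024 | 213/512 107/256 27/64 7/16 1/2 1 } — 851/2048
edge 13 of 15 (Blue): { 0 1/4 3/8 13/32 53/128 425/1024 851/2048 | 213/512 107/256 27/64 7/16 1/2 1 } — 1703/4096
edge 14 of 15 (Red): { 0 1/4 3/8 13/32 53/128 425/1024 851/2048 | 1703/4096 213/512 107/256 27/64 7/16 1/2 1 } — 3405/8192
edge 15 of 15 (Red): { 0 1/4 3/8 13/32 53/128 425/1024 851/2048 | 3405/8192 1703/4096 213/512 107/256 27/64 7/16 1/2 1 } — 6809/16384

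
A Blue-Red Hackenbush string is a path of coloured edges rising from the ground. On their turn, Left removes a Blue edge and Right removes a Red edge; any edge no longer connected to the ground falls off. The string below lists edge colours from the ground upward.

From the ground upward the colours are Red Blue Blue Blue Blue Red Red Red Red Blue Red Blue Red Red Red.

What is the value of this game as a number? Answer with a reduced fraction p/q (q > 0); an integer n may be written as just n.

Recurse on prefixes of the 15-edge string Red Blue Blue Blue Blue Red Red Red Red Blue Red Blue Red Red Red:
R: Left { none }, Right { 0 } → simplest -1
RB: Left { -1 }, Right { 0 } → simplest -1/2
RBB: Left { -1; -1/2 }, Right { 0 } → simplest -1/4
RBBB: Left { -1; -1/2; -1/4 }, Right { 0 } → simplest -1/8
RBBBB: Left { -1; -1/2; -1/4; -1/8 }, Right { 0 } → simplest -1/16
RBBBBR: Left { -1; -1/2; -1/4; -1/8 }, Right { -1/16; 0 } → simplest -3/32
RBBBBRR: Left { -1; -1/2; -1/4; -1/8 }, Right { -3/32; -1/16; 0 } → simplest -7/64
RBBBBRRR: Left { -1; -1/2; -1/4; -1/8 }, Right { -7/64; -3/32; -1/16; 0 } → simplest -15/128
RBBBBRRRR: Left { -1; -1/2; -1/4; -1/8 }, Right { -15/128; -7/64; -3/32; -1/16; 0 } → simplest -31/256
RBBBBRRRRB: Left { -1; -1/2; -1/4; -1/8; -31/256 }, Right { -15/128; -7/64; -3/32; -1/16; 0 } → simplest -61/512
RBBBBRRRRBR: Left { -1; -1/2; -1/4; -1/8; -31/256 }, Right { -61/512; -15/128; -7/64; -3/32; -1/16; 0 } → simplest -123/1024
RBBBBRRRRBRB: Left { -1; -1/2; -1/4; -1/8; -31/256; -123/1024 }, Right { -61/512; -15/128; -7/64; -3/32; -1/16; 0 } → simplest -245/2048
RBBBBRRRRBRBR: Left { -1; -1/2; -1/4; -1/8; -31/256; -123/1024 }, Right { -245/2048; -61/512; -15/128; -7/64; -3/32; -1/16; 0 } → simplest -491/4096
RBBBBRRRRBRBRR: Left { -1; -1/2; -1/4; -1/8; -31/256; -123/1024 }, Right { -491/4096; -245/2048; -61/512; -15/128; -7/64; -3/32; -1/16; 0 } → simplest -983/8192
RBBBBRRRRBRBRRR: Left { -1; -1/2; -1/4; -1/8; -31/256; -123/1024 }, Right { -983/8192; -491/4096; -245/2048; -61/512; -15/128; -7/64; -3/32; -1/16; 0 } → simplest -1967/16384

-1967/16384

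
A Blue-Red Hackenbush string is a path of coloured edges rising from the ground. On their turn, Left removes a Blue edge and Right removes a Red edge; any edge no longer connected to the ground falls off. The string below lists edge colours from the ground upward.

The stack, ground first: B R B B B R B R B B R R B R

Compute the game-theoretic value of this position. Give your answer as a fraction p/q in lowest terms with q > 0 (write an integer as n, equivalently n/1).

Build value(s[:k]) for k = 1..14, string s = B R B B B R B R B B R R B R.
1 of 14 · B · max L 0 · min R +∞ => 1
2 of 14 · BR · max L 0 · min R 1 => 1/2
3 of 14 · BRB · max L 1/2 · min R 1 => 3/4
4 of 14 · BRBB · max L 3/4 · min R 1 => 7/8
5 of 14 · BRBBB · max L 7/8 · min R 1 => 15/16
6 of 14 · BRBBBR · max L 7/8 · min R 15/16 => 29/32
7 of 14 · BRBBBRB · max L 29/32 · min R 15/16 => 59/64
8 of 14 · BRBBBRBR · max L 29/32 · min R 59/64 => 117/128
9 of 14 · BRBBBRBRB · max L 117/128 · min R 59/64 => 235/256
10 of 14 · BRBBBRBRBB · max L 235/256 · min R 59/64 => 471/512
11 of 14 · BRBBBRBRBBR · max L 235/256 · min R 471/512 => 941/1024
12 of 14 · BRBBBRBRBBRR · max L 235/256 · min R 941/1024 => 1881/2048
13 of 14 · BRBBBRBRBBRRB · max L 1881/2048 · min R 941/1024 => 3763/4096
14 of 14 · BRBBBRBRBBRRBR · max L 1881/2048 · min R 3763/4096 => 7525/8192

7525/8192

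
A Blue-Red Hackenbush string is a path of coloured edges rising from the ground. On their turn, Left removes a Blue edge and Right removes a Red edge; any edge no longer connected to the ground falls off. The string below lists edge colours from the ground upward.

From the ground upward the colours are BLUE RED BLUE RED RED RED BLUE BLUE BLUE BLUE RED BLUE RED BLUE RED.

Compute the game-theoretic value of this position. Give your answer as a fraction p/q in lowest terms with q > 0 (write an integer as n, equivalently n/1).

9173/16384

B: Left { 0 }, Right { none } => simplest 1
BR: Left { 0 }, Right { 1 } => simplest 1/2
BRB: Left { 0; 1/2 }, Right { 1 } => simplest 3/4
BRBR: Left { 0; 1/2 }, Right { 3/4; 1 } => simplest 5/8
BRBRR: Left { 0; 1/2 }, Right { 5/8; 3/4; 1 } => simplest 9/16
BRBRRR: Left { 0; 1/2 }, Right { 9/16; 5/8; 3/4; 1 } => simplest 17/32
BRBRRRB: Left { 0; 1/2; 17/32 }, Right { 9/16; 5/8; 3/4; 1 } => simplest 35/64
BRBRRRBB: Left { 0; 1/2; 17/32; 35/64 }, Right { 9/16; 5/8; 3/4; 1 } => simplest 71/128
BRBRRRBBB: Left { 0; 1/2; 17/32; 35/64; 71/128 }, Right { 9/16; 5/8; 3/4; 1 } => simplest 143/256
BRBRRRBBBB: Left { 0; 1/2; 17/32; 35/64; 71/128; 143/256 }, Right { 9/16; 5/8; 3/4; 1 } => simplest 287/512
BRBRRRBBBBR: Left { 0; 1/2; 17/32; 35/64; 71/128; 143/256 }, Right { 287/512; 9/16; 5/8; 3/4; 1 } => simplest 573/1024
BRBRRRBBBBRB: Left { 0; 1/2; 17/32; 35/64; 71/128; 143/256; 573/1024 }, Right { 287/512; 9/16; 5/8; 3/4; 1 } => simplest 1147/2048
BRBRRRBBBBRBR: Left { 0; 1/2; 17/32; 35/64; 71/128; 143/256; 573/1024 }, Right { 1147/2048; 287/512; 9/16; 5/8; 3/4; 1 } => simplest 2293/4096
BRBRRRBBBBRBRB: Left { 0; 1/2; 17/32; 35/64; 71/128; 143/256; 573/1024; 2293/4096 }, Right { 1147/2048; 287/512; 9/16; 5/8; 3/4; 1 } => simplest 4587/8192
BRBRRRBBBBRBRBR: Left { 0; 1/2; 17/32; 35/64; 71/128; 143/256; 573/1024; 2293/4096 }, Right { 4587/8192; 1147/2048; 287/512; 9/16; 5/8; 3/4; 1 } => simplest 9173/16384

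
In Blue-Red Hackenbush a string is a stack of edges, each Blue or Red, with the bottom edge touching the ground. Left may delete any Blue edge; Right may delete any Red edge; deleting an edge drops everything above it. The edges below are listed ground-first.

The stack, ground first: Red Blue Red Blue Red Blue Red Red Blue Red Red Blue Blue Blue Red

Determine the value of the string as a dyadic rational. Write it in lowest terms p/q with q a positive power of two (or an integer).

-11107/16384

Build val(s[:k]) for k = 1..15, string s = Red Blue Red Blue Red Blue Red Red Blue Red Red Blue Blue Blue Red.
R: Left { (no moves) }, Right { 0 } so simplest -1
RB: Left { -1 }, Right { 0 } so simplest -1/2
RBR: Left { -1 }, Right { -1/2,0 } so simplest -3/4
RBRB: Left { -1,-3/4 }, Right { -1/2,0 } so simplest -5/8
RBRBR: Left { -1,-3/4 }, Right { -5/8,-1/2,0 } so simplest -11/16
RBRBRB: Left { -1,-3/4,-11/16 }, Right { -5/8,-1/2,0 } so simplest -21/32
RBRBRBR: Left { -1,-3/4,-11/16 }, Right { -21/32,-5/8,-1/2,0 } so simplest -43/64
RBRBRBRR: Left { -1,-3/4,-11/16 }, Right { -43/64,-21/32,-5/8,-1/2,0 } so simplest -87/128
RBRBRBRRB: Left { -1,-3/4,-11/16,-87/128 }, Right { -43/64,-21/32,-5/8,-1/2,0 } so simplest -173/256
RBRBRBRRBR: Left { -1,-3/4,-11/16,-87/128 }, Right { -173/256,-43/64,-21/32,-5/8,-1/2,0 } so simplest -347/512
RBRBRBRRBRR: Left { -1,-3/4,-11/16,-87/128 }, Right { -347/512,-173/256,-43/64,-21/32,-5/8,-1/2,0 } so simplest -695/1024
RBRBRBRRBRRB: Left { -1,-3/4,-11/16,-87/128,-695/1024 }, Right { -347/512,-173/256,-43/64,-21/32,-5/8,-1/2,0 } so simplest -1389/2048
RBRBRBRRBRRBB: Left { -1,-3/4,-11/16,-87/128,-695/1024,-1389/2048 }, Right { -347/512,-173/256,-43/64,-21/32,-5/8,-1/2,0 } so simplest -2777/4096
RBRBRBRRBRRBBB: Left { -1,-3/4,-11/16,-87/128,-695/1024,-1389/2048,-2777/4096 }, Right { -347/512,-173/256,-43/64,-21/32,-5/8,-1/2,0 } so simplest -5553/8192
RBRBRBRRBRRBBBR: Left { -1,-3/4,-11/16,-87/128,-695/1024,-1389/2048,-2777/4096 }, Right { -5553/8192,-347/512,-173/256,-43/64,-21/32,-5/8,-1/2,0 } so simplest -11107/16384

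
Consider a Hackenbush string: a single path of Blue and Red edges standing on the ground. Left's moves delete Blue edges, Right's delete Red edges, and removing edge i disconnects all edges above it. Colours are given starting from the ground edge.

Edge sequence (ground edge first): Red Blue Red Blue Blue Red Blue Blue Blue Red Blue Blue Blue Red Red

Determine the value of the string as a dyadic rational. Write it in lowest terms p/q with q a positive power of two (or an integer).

Build G(s[:k]) for k = 1..15, string s = Red Blue Red Blue Blue Red Blue Blue Blue Red Blue Blue Blue Red Red.
G(R) = {  | 0 } -> -1
G(RB) = { -1 | 0 } -> -1/2
G(RBR) = { -1 | -1/2 0 } -> -3/4
G(RBRB) = { -1 -3/4 | -1/2 0 } -> -5/8
G(RBRBB) = { -1 -3/4 -5/8 | -1/2 0 } -> -9/16
G(RBRBBR) = { -1 -3/4 -5/8 | -9/16 -1/2 0 } -> -19/32
G(RBRBBRB) = { -1 -3/4 -5/8 -19/32 | -9/16 -1/2 0 } -> -37/64
G(RBRBBRBB) = { -1 -3/4 -5/8 -19/32 -37/64 | -9/16 -1/2 0 } -> -73/128
G(RBRBBRBBB) = { -1 -3/4 -5/8 -19/32 -37/64 -73/128 | -9/16 -1/2 0 } -> -145/256
G(RBRBBRBBBR) = { -1 -3/4 -5/8 -19/32 -37/64 -73/128 | -145/256 -9/16 -1/2 0 } -> -291/512
G(RBRBBRBBBRB) = { -1 -3/4 -5/8 -19/32 -37/64 -73/128 -291/512 | -145/256 -9/16 -1/2 0 } -> -581/1024
G(RBRBBRBBBRBB) = { -1 -3/4 -5/8 -19/32 -37/64 -73/128 -291/512 -581/1024 | -145/256 -9/16 -1/2 0 } -> -1161/2048
G(RBRBBRBBBRBBB) = { -1 -3/4 -5/8 -19/32 -37/64 -73/128 -291/512 -581/1024 -1161/2048 | -145/256 -9/16 -1/2 0 } -> -2321/4096
G(RBRBBRBBBRBBBR) = { -1 -3/4 -5/8 -19/32 -37/64 -73/128 -291/512 -581/1024 -1161/2048 | -2321/4096 -145/256 -9/16 -1/2 0 } -> -4643/8192
G(RBRBBRBBBRBBBRR) = { -1 -3/4 -5/8 -19/32 -37/64 -73/128 -291/512 -581/1024 -1161/2048 | -4643/8192 -2321/4096 -145/256 -9/16 -1/2 0 } -> -9287/16384

-9287/16384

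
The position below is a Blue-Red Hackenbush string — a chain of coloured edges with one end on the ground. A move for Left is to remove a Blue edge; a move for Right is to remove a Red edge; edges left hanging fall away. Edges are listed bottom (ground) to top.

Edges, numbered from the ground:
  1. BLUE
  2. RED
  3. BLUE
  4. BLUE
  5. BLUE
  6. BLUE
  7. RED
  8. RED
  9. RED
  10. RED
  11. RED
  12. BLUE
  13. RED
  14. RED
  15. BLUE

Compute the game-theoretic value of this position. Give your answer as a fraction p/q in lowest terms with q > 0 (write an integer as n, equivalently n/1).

1 of 15 · B · max L 0 · min R +∞ so 1
2 of 15 · BR · max L 0 · min R 1 so 1/2
3 of 15 · BRB · max L 1/2 · min R 1 so 3/4
4 of 15 · BRBB · max L 3/4 · min R 1 so 7/8
5 of 15 · BRBBB · max L 7/8 · min R 1 so 15/16
6 of 15 · BRBBBB · max L 15/16 · min R 1 so 31/32
7 of 15 · BRBBBBR · max L 15/16 · min R 31/32 so 61/64
8 of 15 · BRBBBBRR · max L 15/16 · min R 61/64 so 121/128
9 of 15 · BRBBBBRRR · max L 15/16 · min R 121/128 so 241/256
10 of 15 · BRBBBBRRRR · max L 15/16 · min R 241/256 so 481/512
11 of 15 · BRBBBBRRRRR · max L 15/16 · min R 481/512 so 961/1024
12 of 15 · BRBBBBRRRRRB · max L 961/1024 · min R 481/512 so 1923/2048
13 of 15 · BRBBBBRRRRRBR · max L 961/1024 · min R 1923/2048 so 3845/4096
14 of 15 · BRBBBBRRRRRBRR · max L 961/1024 · min R 3845/4096 so 7689/8192
15 of 15 · BRBBBBRRRRRBRRB · max L 7689/8192 · min R 3845/4096 so 15379/16384

15379/16384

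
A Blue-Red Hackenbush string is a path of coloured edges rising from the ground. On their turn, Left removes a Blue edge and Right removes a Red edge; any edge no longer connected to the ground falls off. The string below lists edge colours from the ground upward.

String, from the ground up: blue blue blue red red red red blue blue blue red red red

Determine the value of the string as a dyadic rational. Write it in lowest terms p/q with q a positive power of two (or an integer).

2161/1024

G_1 [b]  L=[0]  R=[·]  -> 1
G_2 [bb]  L=[0 1]  R=[·]  -> 2
G_3 [bbb]  L=[0 1 2]  R=[·]  -> 3
G_4 [bbbr]  L=[0 1 2]  R=[3]  -> 5/2
G_5 [bbbrr]  L=[0 1 2]  R=[5/2 3]  -> 9/4
G_6 [bbbrrr]  L=[0 1 2]  R=[9/4 5/2 3]  -> 17/8
G_7 [bbbrrrr]  L=[0 1 2]  R=[17/8 9/4 5/2 3]  -> 33/16
G_8 [bbbrrrrb]  L=[0 1 2 33/16]  R=[17/8 9/4 5/2 3]  -> 67/32
G_9 [bbbrrrrbb]  L=[0 1 2 33/16 67/32]  R=[17/8 9/4 5/2 3]  -> 135/64
G_10 [bbbrrrrbbb]  L=[0 1 2 33/16 67/32 135/64]  R=[17/8 9/4 5/2 3]  -> 271/128
G_11 [bbbrrrrbbbr]  L=[0 1 2 33/16 67/32 135/64]  R=[271/128 17/8 9/4 5/2 3]  -> 541/256
G_12 [bbbrrrrbbbrr]  L=[0 1 2 33/16 67/32 135/64]  R=[541/256 271/128 17/8 9/4 5/2 3]  -> 1081/512
G_13 [bbbrrrrbbbrrr]  L=[0 1 2 33/16 67/32 135/64]  R=[1081/512 541/256 271/128 17/8 9/4 5/2 3]  -> 2161/1024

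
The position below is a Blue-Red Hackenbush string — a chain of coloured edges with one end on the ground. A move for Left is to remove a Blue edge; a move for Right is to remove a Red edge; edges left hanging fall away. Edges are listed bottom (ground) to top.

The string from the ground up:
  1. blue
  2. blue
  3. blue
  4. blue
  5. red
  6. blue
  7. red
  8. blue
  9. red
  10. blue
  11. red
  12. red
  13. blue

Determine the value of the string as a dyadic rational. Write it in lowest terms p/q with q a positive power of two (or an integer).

Build g(s[:k]) for k = 1..13, string s = blue blue blue blue red blue red blue red blue red red blue.
edge 1 of 13 (blue): { 0 | ∅ } -> 1
edge 2 of 13 (blue): { 0, 1 | ∅ } -> 2
edge 3 of 13 (blue): { 0, 1, 2 | ∅ } -> 3
edge 4 of 13 (blue): { 0, 1, 2, 3 | ∅ } -> 4
edge 5 of 13 (red): { 0, 1, 2, 3 | 4 } -> 7/2
edge 6 of 13 (blue): { 0, 1, 2, 3, 7/2 | 4 } -> 15/4
edge 7 of 13 (red): { 0, 1, 2, 3, 7/2 | 15/4, 4 } -> 29/8
edge 8 of 13 (blue): { 0, 1, 2, 3, 7/2, 29/8 | 15/4, 4 } -> 59/16
edge 9 of 13 (red): { 0, 1, 2, 3, 7/2, 29/8 | 59/16, 15/4, 4 } -> 117/32
edge 10 of 13 (blue): { 0, 1, 2, 3, 7/2, 29/8, 117/32 | 59/16, 15/4, 4 } -> 235/64
edge 11 of 13 (red): { 0, 1, 2, 3, 7/2, 29/8, 117/32 | 235/64, 59/16, 15/4, 4 } -> 469/128
edge 12 of 13 (red): { 0, 1, 2, 3, 7/2, 29/8, 117/32 | 469/128, 235/64, 59/16, 15/4, 4 } -> 937/256
edge 13 of 13 (blue): { 0, 1, 2, 3, 7/2, 29/8, 117/32, 937/256 | 469/128, 235/64, 59/16, 15/4, 4 } -> 1875/512

1875/512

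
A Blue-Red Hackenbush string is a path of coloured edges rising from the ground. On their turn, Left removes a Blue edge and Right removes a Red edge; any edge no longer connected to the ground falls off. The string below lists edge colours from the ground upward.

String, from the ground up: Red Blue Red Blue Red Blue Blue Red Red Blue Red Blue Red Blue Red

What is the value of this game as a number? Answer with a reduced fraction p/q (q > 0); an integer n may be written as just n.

Build g(s[:k]) for k = 1..15, string s = Red Blue Red Blue Red Blue Blue Red Red Blue Red Blue Red Blue Red.
R: Left { none }, Right { 0 } ⇒ simplest -1
RB: Left { -1 }, Right { 0 } ⇒ simplest -1/2
RBR: Left { -1 }, Right { -1/2,0 } ⇒ simplest -3/4
RBRB: Left { -1,-3/4 }, Right { -1/2,0 } ⇒ simplest -5/8
RBRBR: Left { -1,-3/4 }, Right { -5/8,-1/2,0 } ⇒ simplest -11/16
RBRBRB: Left { -1,-3/4,-11/16 }, Right { -5/8,-1/2,0 } ⇒ simplest -21/32
RBRBRBB: Left { -1,-3/4,-11/16,-21/32 }, Right { -5/8,-1/2,0 } ⇒ simplest -41/64
RBRBRBBR: Left { -1,-3/4,-11/16,-21/32 }, Right { -41/64,-5/8,-1/2,0 } ⇒ simplest -83/128
RBRBRBBRR: Left { -1,-3/4,-11/16,-21/32 }, Right { -83/128,-41/64,-5/8,-1/2,0 } ⇒ simplest -167/256
RBRBRBBRRB: Left { -1,-3/4,-11/16,-21/32,-167/256 }, Right { -83/128,-41/64,-5/8,-1/2,0 } ⇒ simplest -333/512
RBRBRBBRRBR: Left { -1,-3/4,-11/16,-21/32,-167/256 }, Right { -333/512,-83/128,-41/64,-5/8,-1/2,0 } ⇒ simplest -667/1024
RBRBRBBRRBRB: Left { -1,-3/4,-11/16,-21/32,-167/256,-667/1024 }, Right { -333/512,-83/128,-41/64,-5/8,-1/2,0 } ⇒ simplest -1333/2048
RBRBRBBRRBRBR: Left { -1,-3/4,-11/16,-21/32,-167/256,-667/1024 }, Right { -1333/2048,-333/512,-83/128,-41/64,-5/8,-1/2,0 } ⇒ simplest -2667/4096
RBRBRBBRRBRBRB: Left { -1,-3/4,-11/16,-21/32,-167/256,-667/1024,-2667/4096 }, Right { -1333/2048,-333/512,-83/128,-41/64,-5/8,-1/2,0 } ⇒ simplest -5333/8192
RBRBRBBRRBRBRBR: Left { -1,-3/4,-11/16,-21/32,-167/256,-667/1024,-2667/4096 }, Right { -5333/8192,-1333/2048,-333/512,-83/128,-41/64,-5/8,-1/2,0 } ⇒ simplest -10667/16384

-10667/16384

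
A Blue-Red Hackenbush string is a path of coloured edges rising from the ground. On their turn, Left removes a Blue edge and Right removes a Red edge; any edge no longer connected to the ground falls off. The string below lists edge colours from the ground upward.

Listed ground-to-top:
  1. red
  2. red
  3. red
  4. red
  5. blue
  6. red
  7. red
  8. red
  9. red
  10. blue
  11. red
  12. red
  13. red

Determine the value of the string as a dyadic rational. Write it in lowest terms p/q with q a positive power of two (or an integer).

1 of 13 · r · max L −∞ · min R 0 gives -1
2 of 13 · rr · max L −∞ · min R -1 gives -2
3 of 13 · rrr · max L −∞ · min R -2 gives -3
4 of 13 · rrrr · max L −∞ · min R -3 gives -4
5 of 13 · rrrrb · max L -4 · min R -3 gives -7/2
6 of 13 · rrrrbr · max L -4 · min R -7/2 gives -15/4
7 of 13 · rrrrbrr · max L -4 · min R -15/4 gives -31/8
8 of 13 · rrrrbrrr · max L -4 · min R -31/8 gives -63/16
9 of 13 · rrrrbrrrr · max L -4 · min R -63/16 gives -127/32
10 of 13 · rrrrbrrrrb · max L -127/32 · min R -63/16 gives -253/64
11 of 13 · rrrrbrrrrbr · max L -127/32 · min R -253/64 gives -507/128
12 of 13 · rrrrbrrrrbrr · max L -127/32 · min R -507/128 gives -1015/256
13 of 13 · rrrrbrrrrbrrr · max L -127/32 · min R -1015/256 gives -2031/512

-2031/512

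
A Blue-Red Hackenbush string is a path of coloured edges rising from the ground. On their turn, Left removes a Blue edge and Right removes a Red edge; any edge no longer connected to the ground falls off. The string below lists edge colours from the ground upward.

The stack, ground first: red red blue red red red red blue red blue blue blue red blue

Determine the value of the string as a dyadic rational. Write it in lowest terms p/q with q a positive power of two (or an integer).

Build value(s[:k]) for k = 1..14, string s = red red blue red red red red blue red blue blue blue red blue.
edge 1 of 14 (red): { (no moves) | 0 } ⇒ -1
edge 2 of 14 (red): { (no moves) | -1; 0 } ⇒ -2
edge 3 of 14 (blue): { -2 | -1; 0 } ⇒ -3/2
edge 4 of 14 (red): { -2 | -3/2; -1; 0 } ⇒ -7/4
edge 5 of 14 (red): { -2 | -7/4; -3/2; -1; 0 } ⇒ -15/8
edge 6 of 14 (red): { -2 | -15/8; -7/4; -3/2; -1; 0 } ⇒ -31/16
edge 7 of 14 (red): { -2 | -31/16; -15/8; -7/4; -3/2; -1; 0 } ⇒ -63/32
edge 8 of 14 (blue): { -2; -63/32 | -31/16; -15/8; -7/4; -3/2; -1; 0 } ⇒ -125/64
edge 9 of 14 (red): { -2; -63/32 | -125/64; -31/16; -15/8; -7/4; -3/2; -1; 0 } ⇒ -251/128
edge 10 of 14 (blue): { -2; -63/32; -251/128 | -125/64; -31/16; -15/8; -7/4; -3/2; -1; 0 } ⇒ -501/256
edge 11 of 14 (blue): { -2; -63/32; -251/128; -501/256 | -125/64; -31/16; -15/8; -7/4; -3/2; -1; 0 } ⇒ -1001/512
edge 12 of 14 (blue): { -2; -63/32; -251/128; -501/256; -1001/512 | -125/64; -31/16; -15/8; -7/4; -3/2; -1; 0 } ⇒ -2001/1024
edge 13 of 14 (red): { -2; -63/32; -251/128; -501/256; -1001/512 | -2001/1024; -125/64; -31/16; -15/8; -7/4; -3/2; -1; 0 } ⇒ -4003/2048
edge 14 of 14 (blue): { -2; -63/32; -251/128; -501/256; -1001/512; -4003/2048 | -2001/1024; -125/64; -31/16; -15/8; -7/4; -3/2; -1; 0 } ⇒ -8005/4096

-8005/4096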